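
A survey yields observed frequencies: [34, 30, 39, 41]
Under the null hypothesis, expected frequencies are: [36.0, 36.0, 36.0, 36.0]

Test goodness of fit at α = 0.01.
Chi-square goodness of fit test:
H₀: observed counts match expected distribution
H₁: observed counts differ from expected distribution
df = k - 1 = 3
χ² = Σ(O - E)²/E
   = (34 - 36.0)²/36.0 + (30 - 36.0)²/36.0 + (39 - 36.0)²/36.0 + (41 - 36.0)²/36.0
   = 0.111 + 1.000 + 0.250 + 0.694
   = 2.06
p-value = 0.5610

Since p-value > α = 0.01, we fail to reject H₀.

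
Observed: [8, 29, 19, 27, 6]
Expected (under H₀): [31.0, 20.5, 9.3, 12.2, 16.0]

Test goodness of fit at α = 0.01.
Chi-square goodness of fit test:
H₀: observed counts match expected distribution
H₁: observed counts differ from expected distribution
df = k - 1 = 4
χ² = Σ(O - E)²/E
   = (8 - 31.0)²/31.0 + (29 - 20.5)²/20.5 + (19 - 9.3)²/9.3 + (27 - 12.2)²/12.2 + (6 - 16.0)²/16.0
   = 17.065 + 3.524 + 10.117 + 17.954 + 6.250
   = 54.91
p-value < 0.0001

Since p-value < α = 0.01, we reject H₀.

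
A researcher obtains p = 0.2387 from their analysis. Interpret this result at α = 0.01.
Since p = 0.2387 > α = 0.01, fail to reject H₀.
There is insufficient evidence to reject the null hypothesis; the result is not statistically significant at the 0.01 level.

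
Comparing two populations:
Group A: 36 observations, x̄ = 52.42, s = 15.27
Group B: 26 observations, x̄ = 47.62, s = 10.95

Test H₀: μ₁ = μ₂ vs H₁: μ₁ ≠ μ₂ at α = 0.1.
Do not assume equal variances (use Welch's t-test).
Welch's two-sample t-test:
H₀: μ₁ = μ₂
H₁: μ₁ ≠ μ₂
s₁²/n₁ = 15.27²/36 = 6.4770,  s₂²/n₂ = 10.95²/26 = 4.6116
SE = √(s₁²/n₁ + s₂²/n₂) = √(6.4770 + 4.6116) = 3.3300
df (Welch-Satterthwaite) = (s₁²/n₁ + s₂²/n₂)² / [(s₁²/n₁)²/(n₁-1) + (s₂²/n₂)²/(n₂-1)] ≈ 60.00
t = (x̄₁ - x̄₂) / SE = (52.42 - 47.62) / 3.3300 = 4.80 / 3.3300 = 1.441
p-value = 0.1547

Since p-value > α = 0.1, we fail to reject H₀.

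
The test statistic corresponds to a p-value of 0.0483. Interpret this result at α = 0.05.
Since p = 0.0483 < α = 0.05, reject H₀.
There is sufficient evidence to reject the null hypothesis; the result is statistically significant at the 0.05 level.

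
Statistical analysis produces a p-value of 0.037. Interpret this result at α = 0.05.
Since p = 0.037 < α = 0.05, reject H₀.
There is sufficient evidence to reject the null hypothesis; the result is statistically significant at the 0.05 level.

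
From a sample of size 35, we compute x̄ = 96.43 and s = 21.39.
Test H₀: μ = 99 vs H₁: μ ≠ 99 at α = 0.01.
One-sample t-test:
H₀: μ = 99
H₁: μ ≠ 99
df = n - 1 = 34
t = (x̄ - μ₀) / (s/√n) = (96.43 - 99) / (21.39/√35) = -0.711
p-value = 0.4820

Since p-value > α = 0.01, we fail to reject H₀.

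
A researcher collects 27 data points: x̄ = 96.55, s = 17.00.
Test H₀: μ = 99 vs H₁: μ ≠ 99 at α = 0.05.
One-sample t-test:
H₀: μ = 99
H₁: μ ≠ 99
df = n - 1 = 26
t = (x̄ - μ₀) / (s/√n) = (96.55 - 99) / (17.00/√27) = -0.749
p-value = 0.4607

Since p-value > α = 0.05, we fail to reject H₀.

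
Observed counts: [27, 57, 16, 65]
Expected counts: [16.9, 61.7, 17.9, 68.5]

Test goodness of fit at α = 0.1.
Chi-square goodness of fit test:
H₀: observed counts match expected distribution
H₁: observed counts differ from expected distribution
df = k - 1 = 3
χ² = Σ(O - E)²/E
   = (27 - 16.9)²/16.9 + (57 - 61.7)²/61.7 + (16 - 17.9)²/17.9 + (65 - 68.5)²/68.5
   = 6.036 + 0.358 + 0.202 + 0.179
   = 6.77
p-value = 0.0794

Since p-value < α = 0.1, we reject H₀.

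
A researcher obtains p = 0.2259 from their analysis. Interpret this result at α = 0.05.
Since p = 0.2259 > α = 0.05, fail to reject H₀.
There is insufficient evidence to reject the null hypothesis; the result is not statistically significant at the 0.05 level.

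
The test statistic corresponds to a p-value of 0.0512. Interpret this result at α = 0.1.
Since p = 0.0512 < α = 0.1, reject H₀.
There is sufficient evidence to reject the null hypothesis; the result is statistically significant at the 0.1 level.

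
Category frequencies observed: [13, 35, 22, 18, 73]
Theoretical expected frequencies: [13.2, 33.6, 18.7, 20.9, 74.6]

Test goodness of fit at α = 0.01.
Chi-square goodness of fit test:
H₀: observed counts match expected distribution
H₁: observed counts differ from expected distribution
df = k - 1 = 4
χ² = Σ(O - E)²/E
   = (13 - 13.2)²/13.2 + (35 - 33.6)²/33.6 + (22 - 18.7)²/18.7 + (18 - 20.9)²/20.9 + (73 - 74.6)²/74.6
   = 0.003 + 0.058 + 0.582 + 0.402 + 0.034
   = 1.08
p-value = 0.8974

Since p-value > α = 0.01, we fail to reject H₀.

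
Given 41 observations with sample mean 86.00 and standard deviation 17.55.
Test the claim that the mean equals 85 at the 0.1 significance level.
One-sample t-test:
H₀: μ = 85
H₁: μ ≠ 85
df = n - 1 = 40
t = (x̄ - μ₀) / (s/√n) = (86.00 - 85) / (17.55/√41) = 0.365
p-value = 0.7171

Since p-value > α = 0.1, we fail to reject H₀.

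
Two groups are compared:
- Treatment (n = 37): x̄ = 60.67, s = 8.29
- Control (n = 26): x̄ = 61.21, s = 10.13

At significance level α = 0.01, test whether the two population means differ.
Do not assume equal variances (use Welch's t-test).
Welch's two-sample t-test:
H₀: μ₁ = μ₂
H₁: μ₁ ≠ μ₂
s₁²/n₁ = 8.29²/37 = 1.8574,  s₂²/n₂ = 10.13²/26 = 3.9468
SE = √(s₁²/n₁ + s₂²/n₂) = √(1.8574 + 3.9468) = 2.4092
df (Welch-Satterthwaite) = (s₁²/n₁ + s₂²/n₂)² / [(s₁²/n₁)²/(n₁-1) + (s₂²/n₂)²/(n₂-1)] ≈ 46.86
t = (x̄₁ - x̄₂) / SE = (60.67 - 61.21) / 2.4092 = -0.54 / 2.4092 = -0.224
p-value = 0.8236

Since p-value > α = 0.01, we fail to reject H₀.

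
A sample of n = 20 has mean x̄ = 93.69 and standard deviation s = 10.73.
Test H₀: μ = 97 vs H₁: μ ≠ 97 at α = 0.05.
One-sample t-test:
H₀: μ = 97
H₁: μ ≠ 97
df = n - 1 = 19
t = (x̄ - μ₀) / (s/√n) = (93.69 - 97) / (10.73/√20) = -1.380
p-value = 0.1837

Since p-value > α = 0.05, we fail to reject H₀.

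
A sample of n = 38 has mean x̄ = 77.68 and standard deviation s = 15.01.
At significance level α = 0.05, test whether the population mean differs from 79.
One-sample t-test:
H₀: μ = 79
H₁: μ ≠ 79
df = n - 1 = 37
t = (x̄ - μ₀) / (s/√n) = (77.68 - 79) / (15.01/√38) = -0.542
p-value = 0.5910

Since p-value > α = 0.05, we fail to reject H₀.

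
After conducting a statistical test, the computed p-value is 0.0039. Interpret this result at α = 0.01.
Since p = 0.0039 < α = 0.01, reject H₀.
There is sufficient evidence to reject the null hypothesis; the result is statistically significant at the 0.01 level.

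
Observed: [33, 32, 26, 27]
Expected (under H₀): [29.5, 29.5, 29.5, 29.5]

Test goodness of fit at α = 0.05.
Chi-square goodness of fit test:
H₀: observed counts match expected distribution
H₁: observed counts differ from expected distribution
df = k - 1 = 3
χ² = Σ(O - E)²/E
   = (33 - 29.5)²/29.5 + (32 - 29.5)²/29.5 + (26 - 29.5)²/29.5 + (27 - 29.5)²/29.5
   = 0.415 + 0.212 + 0.415 + 0.212
   = 1.25
p-value = 0.7400

Since p-value > α = 0.05, we fail to reject H₀.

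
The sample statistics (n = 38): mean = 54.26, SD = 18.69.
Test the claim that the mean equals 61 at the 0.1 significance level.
One-sample t-test:
H₀: μ = 61
H₁: μ ≠ 61
df = n - 1 = 37
t = (x̄ - μ₀) / (s/√n) = (54.26 - 61) / (18.69/√38) = -2.223
p-value = 0.0324

Since p-value < α = 0.1, we reject H₀.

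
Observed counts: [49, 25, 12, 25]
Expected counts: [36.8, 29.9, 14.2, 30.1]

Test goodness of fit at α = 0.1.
Chi-square goodness of fit test:
H₀: observed counts match expected distribution
H₁: observed counts differ from expected distribution
df = k - 1 = 3
χ² = Σ(O - E)²/E
   = (49 - 36.8)²/36.8 + (25 - 29.9)²/29.9 + (12 - 14.2)²/14.2 + (25 - 30.1)²/30.1
   = 4.045 + 0.803 + 0.341 + 0.864
   = 6.05
p-value = 0.1091

Since p-value > α = 0.1, we fail to reject H₀.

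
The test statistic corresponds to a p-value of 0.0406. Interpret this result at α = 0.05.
Since p = 0.0406 < α = 0.05, reject H₀.
There is sufficient evidence to reject the null hypothesis; the result is statistically significant at the 0.05 level.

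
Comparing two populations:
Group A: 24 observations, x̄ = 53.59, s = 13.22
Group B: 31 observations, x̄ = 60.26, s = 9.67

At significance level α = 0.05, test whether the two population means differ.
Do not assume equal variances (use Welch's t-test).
Welch's two-sample t-test:
H₀: μ₁ = μ₂
H₁: μ₁ ≠ μ₂
s₁²/n₁ = 13.22²/24 = 7.2820,  s₂²/n₂ = 9.67²/31 = 3.0164
SE = √(s₁²/n₁ + s₂²/n₂) = √(7.2820 + 3.0164) = 3.2091
df (Welch-Satterthwaite) = (s₁²/n₁ + s₂²/n₂)² / [(s₁²/n₁)²/(n₁-1) + (s₂²/n₂)²/(n₂-1)] ≈ 40.65
t = (x̄₁ - x̄₂) / SE = (53.59 - 60.26) / 3.2091 = -6.67 / 3.2091 = -2.078
p-value = 0.0440

Since p-value < α = 0.05, we reject H₀.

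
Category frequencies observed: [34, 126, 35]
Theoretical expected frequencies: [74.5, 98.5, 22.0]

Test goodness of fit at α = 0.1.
Chi-square goodness of fit test:
H₀: observed counts match expected distribution
H₁: observed counts differ from expected distribution
df = k - 1 = 2
χ² = Σ(O - E)²/E
   = (34 - 74.5)²/74.5 + (126 - 98.5)²/98.5 + (35 - 22.0)²/22.0
   = 22.017 + 7.678 + 7.682
   = 37.38
p-value < 0.0001

Since p-value < α = 0.1, we reject H₀.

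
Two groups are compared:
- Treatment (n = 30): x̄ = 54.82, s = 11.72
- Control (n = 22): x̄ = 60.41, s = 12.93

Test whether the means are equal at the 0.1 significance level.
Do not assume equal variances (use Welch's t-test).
Welch's two-sample t-test:
H₀: μ₁ = μ₂
H₁: μ₁ ≠ μ₂
s₁²/n₁ = 11.72²/30 = 4.5786,  s₂²/n₂ = 12.93²/22 = 7.5993
SE = √(s₁²/n₁ + s₂²/n₂) = √(4.5786 + 7.5993) = 3.4897
df (Welch-Satterthwaite) = (s₁²/n₁ + s₂²/n₂)² / [(s₁²/n₁)²/(n₁-1) + (s₂²/n₂)²/(n₂-1)] ≈ 42.70
t = (x̄₁ - x̄₂) / SE = (54.82 - 60.41) / 3.4897 = -5.59 / 3.4897 = -1.602
p-value = 0.1166

Since p-value > α = 0.1, we fail to reject H₀.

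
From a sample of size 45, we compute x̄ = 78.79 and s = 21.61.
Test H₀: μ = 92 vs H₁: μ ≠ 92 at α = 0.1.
One-sample t-test:
H₀: μ = 92
H₁: μ ≠ 92
df = n - 1 = 44
t = (x̄ - μ₀) / (s/√n) = (78.79 - 92) / (21.61/√45) = -4.101
p-value = 0.0002

Since p-value < α = 0.1, we reject H₀.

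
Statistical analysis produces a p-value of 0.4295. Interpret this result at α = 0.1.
Since p = 0.4295 > α = 0.1, fail to reject H₀.
There is insufficient evidence to reject the null hypothesis; the result is not statistically significant at the 0.1 level.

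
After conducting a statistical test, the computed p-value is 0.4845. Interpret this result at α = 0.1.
Since p = 0.4845 > α = 0.1, fail to reject H₀.
There is insufficient evidence to reject the null hypothesis; the result is not statistically significant at the 0.1 level.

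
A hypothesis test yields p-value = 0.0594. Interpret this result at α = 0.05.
Since p = 0.0594 > α = 0.05, fail to reject H₀.
There is insufficient evidence to reject the null hypothesis; the result is not statistically significant at the 0.05 level.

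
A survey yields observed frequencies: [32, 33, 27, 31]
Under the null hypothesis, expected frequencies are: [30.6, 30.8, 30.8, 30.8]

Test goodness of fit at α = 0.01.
Chi-square goodness of fit test:
H₀: observed counts match expected distribution
H₁: observed counts differ from expected distribution
df = k - 1 = 3
χ² = Σ(O - E)²/E
   = (32 - 30.6)²/30.6 + (33 - 30.8)²/30.8 + (27 - 30.8)²/30.8 + (31 - 30.8)²/30.8
   = 0.064 + 0.157 + 0.469 + 0.001
   = 0.69
p-value = 0.8752

Since p-value > α = 0.01, we fail to reject H₀.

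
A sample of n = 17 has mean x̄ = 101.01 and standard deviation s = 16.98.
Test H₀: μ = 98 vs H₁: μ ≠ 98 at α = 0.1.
One-sample t-test:
H₀: μ = 98
H₁: μ ≠ 98
df = n - 1 = 16
t = (x̄ - μ₀) / (s/√n) = (101.01 - 98) / (16.98/√17) = 0.731
p-value = 0.4754

Since p-value > α = 0.1, we fail to reject H₀.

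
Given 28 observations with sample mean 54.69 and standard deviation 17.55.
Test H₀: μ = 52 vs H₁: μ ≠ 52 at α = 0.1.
One-sample t-test:
H₀: μ = 52
H₁: μ ≠ 52
df = n - 1 = 27
t = (x̄ - μ₀) / (s/√n) = (54.69 - 52) / (17.55/√28) = 0.811
p-value = 0.4244

Since p-value > α = 0.1, we fail to reject H₀.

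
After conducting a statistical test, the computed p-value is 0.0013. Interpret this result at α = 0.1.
Since p = 0.0013 < α = 0.1, reject H₀.
There is sufficient evidence to reject the null hypothesis; the result is statistically significant at the 0.1 level.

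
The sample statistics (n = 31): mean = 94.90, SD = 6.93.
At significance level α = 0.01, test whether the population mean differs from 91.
One-sample t-test:
H₀: μ = 91
H₁: μ ≠ 91
df = n - 1 = 30
t = (x̄ - μ₀) / (s/√n) = (94.90 - 91) / (6.93/√31) = 3.133
p-value = 0.0038

Since p-value < α = 0.01, we reject H₀.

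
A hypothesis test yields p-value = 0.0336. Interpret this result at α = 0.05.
Since p = 0.0336 < α = 0.05, reject H₀.
There is sufficient evidence to reject the null hypothesis; the result is statistically significant at the 0.05 level.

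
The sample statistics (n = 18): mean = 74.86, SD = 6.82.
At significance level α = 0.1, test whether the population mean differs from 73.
One-sample t-test:
H₀: μ = 73
H₁: μ ≠ 73
df = n - 1 = 17
t = (x̄ - μ₀) / (s/√n) = (74.86 - 73) / (6.82/√18) = 1.157
p-value = 0.2632

Since p-value > α = 0.1, we fail to reject H₀.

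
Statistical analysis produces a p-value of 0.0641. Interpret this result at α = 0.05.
Since p = 0.0641 > α = 0.05, fail to reject H₀.
There is insufficient evidence to reject the null hypothesis; the result is not statistically significant at the 0.05 level.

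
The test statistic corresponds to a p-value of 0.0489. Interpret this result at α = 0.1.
Since p = 0.0489 < α = 0.1, reject H₀.
There is sufficient evidence to reject the null hypothesis; the result is statistically significant at the 0.1 level.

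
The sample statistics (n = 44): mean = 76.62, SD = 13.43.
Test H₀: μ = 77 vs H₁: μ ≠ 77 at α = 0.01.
One-sample t-test:
H₀: μ = 77
H₁: μ ≠ 77
df = n - 1 = 43
t = (x̄ - μ₀) / (s/√n) = (76.62 - 77) / (13.43/√44) = -0.188
p-value = 0.8520

Since p-value > α = 0.01, we fail to reject H₀.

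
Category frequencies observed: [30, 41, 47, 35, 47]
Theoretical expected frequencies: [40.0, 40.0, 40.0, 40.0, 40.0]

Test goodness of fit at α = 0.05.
Chi-square goodness of fit test:
H₀: observed counts match expected distribution
H₁: observed counts differ from expected distribution
df = k - 1 = 4
χ² = Σ(O - E)²/E
   = (30 - 40.0)²/40.0 + (41 - 40.0)²/40.0 + (47 - 40.0)²/40.0 + (35 - 40.0)²/40.0 + (47 - 40.0)²/40.0
   = 2.500 + 0.025 + 1.225 + 0.625 + 1.225
   = 5.60
p-value = 0.2311

Since p-value > α = 0.05, we fail to reject H₀.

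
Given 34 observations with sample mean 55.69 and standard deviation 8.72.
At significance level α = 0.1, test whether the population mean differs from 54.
One-sample t-test:
H₀: μ = 54
H₁: μ ≠ 54
df = n - 1 = 33
t = (x̄ - μ₀) / (s/√n) = (55.69 - 54) / (8.72/√34) = 1.130
p-value = 0.2666

Since p-value > α = 0.1, we fail to reject H₀.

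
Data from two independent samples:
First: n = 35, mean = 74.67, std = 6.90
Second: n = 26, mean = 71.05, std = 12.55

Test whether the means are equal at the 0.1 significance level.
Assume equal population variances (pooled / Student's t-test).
Student's two-sample t-test (equal variances):
H₀: μ₁ = μ₂
H₁: μ₁ ≠ μ₂
df = n₁ + n₂ - 2 = 59
Pooled variance s_p² = [(n₁-1)s₁² + (n₂-1)s₂²] / (n₁ + n₂ - 2) = [(34)(6.90²) + (25)(12.55²)] / 59 = 94.1746
SE = √(s_p²(1/n₁ + 1/n₂)) = √(94.1746 × (1/35 + 1/26)) = 2.5125
t = (x̄₁ - x̄₂) / SE = (74.67 - 71.05) / 2.5125 = 3.62 / 2.5125 = 1.441
p-value = 0.1549

Since p-value > α = 0.1, we fail to reject H₀.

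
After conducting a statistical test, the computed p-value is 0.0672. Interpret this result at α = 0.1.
Since p = 0.0672 < α = 0.1, reject H₀.
There is sufficient evidence to reject the null hypothesis; the result is statistically significant at the 0.1 level.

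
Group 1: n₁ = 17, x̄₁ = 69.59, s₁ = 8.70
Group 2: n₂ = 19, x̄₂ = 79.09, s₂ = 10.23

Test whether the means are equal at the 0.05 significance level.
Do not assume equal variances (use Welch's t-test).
Welch's two-sample t-test:
H₀: μ₁ = μ₂
H₁: μ₁ ≠ μ₂
s₁²/n₁ = 8.70²/17 = 4.4524,  s₂²/n₂ = 10.23²/19 = 5.5080
SE = √(s₁²/n₁ + s₂²/n₂) = √(4.4524 + 5.5080) = 3.1560
df (Welch-Satterthwaite) = (s₁²/n₁ + s₂²/n₂)² / [(s₁²/n₁)²/(n₁-1) + (s₂²/n₂)²/(n₂-1)] ≈ 33.92
t = (x̄₁ - x̄₂) / SE = (69.59 - 79.09) / 3.1560 = -9.50 / 3.1560 = -3.010
p-value = 0.0049

Since p-value < α = 0.05, we reject H₀.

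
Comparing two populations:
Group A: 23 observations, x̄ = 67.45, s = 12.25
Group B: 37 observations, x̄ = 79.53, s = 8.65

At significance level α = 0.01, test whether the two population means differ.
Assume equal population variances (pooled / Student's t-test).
Student's two-sample t-test (equal variances):
H₀: μ₁ = μ₂
H₁: μ₁ ≠ μ₂
df = n₁ + n₂ - 2 = 58
Pooled variance s_p² = [(n₁-1)s₁² + (n₂-1)s₂²] / (n₁ + n₂ - 2) = [(22)(12.25²) + (36)(8.65²)] / 58 = 103.3618
SE = √(s_p²(1/n₁ + 1/n₂)) = √(103.3618 × (1/23 + 1/37)) = 2.6995
t = (x̄₁ - x̄₂) / SE = (67.45 - 79.53) / 2.6995 = -12.08 / 2.6995 = -4.475
p-value < 0.0001

Since p-value < α = 0.01, we reject H₀.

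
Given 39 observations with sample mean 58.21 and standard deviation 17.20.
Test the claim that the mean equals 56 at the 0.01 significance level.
One-sample t-test:
H₀: μ = 56
H₁: μ ≠ 56
df = n - 1 = 38
t = (x̄ - μ₀) / (s/√n) = (58.21 - 56) / (17.20/√39) = 0.802
p-value = 0.4273

Since p-value > α = 0.01, we fail to reject H₀.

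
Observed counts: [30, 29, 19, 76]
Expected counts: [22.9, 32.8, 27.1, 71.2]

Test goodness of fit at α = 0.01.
Chi-square goodness of fit test:
H₀: observed counts match expected distribution
H₁: observed counts differ from expected distribution
df = k - 1 = 3
χ² = Σ(O - E)²/E
   = (30 - 22.9)²/22.9 + (29 - 32.8)²/32.8 + (19 - 27.1)²/27.1 + (76 - 71.2)²/71.2
   = 2.201 + 0.440 + 2.421 + 0.324
   = 5.39
p-value = 0.1456

Since p-value > α = 0.01, we fail to reject H₀.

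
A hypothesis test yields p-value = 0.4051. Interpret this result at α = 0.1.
Since p = 0.4051 > α = 0.1, fail to reject H₀.
There is insufficient evidence to reject the null hypothesis; the result is not statistically significant at the 0.1 level.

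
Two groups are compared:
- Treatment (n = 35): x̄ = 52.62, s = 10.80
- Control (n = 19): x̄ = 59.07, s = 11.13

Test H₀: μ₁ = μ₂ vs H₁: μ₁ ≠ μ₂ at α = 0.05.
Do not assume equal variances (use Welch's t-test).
Welch's two-sample t-test:
H₀: μ₁ = μ₂
H₁: μ₁ ≠ μ₂
s₁²/n₁ = 10.80²/35 = 3.3326,  s₂²/n₂ = 11.13²/19 = 6.5198
SE = √(s₁²/n₁ + s₂²/n₂) = √(3.3326 + 6.5198) = 3.1389
df (Welch-Satterthwaite) = (s₁²/n₁ + s₂²/n₂)² / [(s₁²/n₁)²/(n₁-1) + (s₂²/n₂)²/(n₂-1)] ≈ 36.11
t = (x̄₁ - x̄₂) / SE = (52.62 - 59.07) / 3.1389 = -6.45 / 3.1389 = -2.055
p-value = 0.0472

Since p-value < α = 0.05, we reject H₀.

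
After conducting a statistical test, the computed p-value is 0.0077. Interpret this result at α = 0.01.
Since p = 0.0077 < α = 0.01, reject H₀.
There is sufficient evidence to reject the null hypothesis; the result is statistically significant at the 0.01 level.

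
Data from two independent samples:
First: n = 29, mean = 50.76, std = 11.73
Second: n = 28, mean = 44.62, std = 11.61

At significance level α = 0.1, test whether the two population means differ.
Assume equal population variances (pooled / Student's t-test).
Student's two-sample t-test (equal variances):
H₀: μ₁ = μ₂
H₁: μ₁ ≠ μ₂
df = n₁ + n₂ - 2 = 55
Pooled variance s_p² = [(n₁-1)s₁² + (n₂-1)s₂²] / (n₁ + n₂ - 2) = [(28)(11.73²) + (27)(11.61²)] / 55 = 136.2180
SE = √(s_p²(1/n₁ + 1/n₂)) = √(136.2180 × (1/29 + 1/28)) = 3.0923
t = (x̄₁ - x̄₂) / SE = (50.76 - 44.62) / 3.0923 = 6.14 / 3.0923 = 1.986
p-value = 0.0521

Since p-value < α = 0.1, we reject H₀.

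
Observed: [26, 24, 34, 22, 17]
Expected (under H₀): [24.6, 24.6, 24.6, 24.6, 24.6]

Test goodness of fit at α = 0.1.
Chi-square goodness of fit test:
H₀: observed counts match expected distribution
H₁: observed counts differ from expected distribution
df = k - 1 = 4
χ² = Σ(O - E)²/E
   = (26 - 24.6)²/24.6 + (24 - 24.6)²/24.6 + (34 - 24.6)²/24.6 + (22 - 24.6)²/24.6 + (17 - 24.6)²/24.6
   = 0.080 + 0.015 + 3.592 + 0.275 + 2.348
   = 6.31
p-value = 0.1772

Since p-value > α = 0.1, we fail to reject H₀.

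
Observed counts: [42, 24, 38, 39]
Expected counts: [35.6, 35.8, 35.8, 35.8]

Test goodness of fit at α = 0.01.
Chi-square goodness of fit test:
H₀: observed counts match expected distribution
H₁: observed counts differ from expected distribution
df = k - 1 = 3
χ² = Σ(O - E)²/E
   = (42 - 35.6)²/35.6 + (24 - 35.8)²/35.8 + (38 - 35.8)²/35.8 + (39 - 35.8)²/35.8
   = 1.151 + 3.889 + 0.135 + 0.286
   = 5.46
p-value = 0.1410

Since p-value > α = 0.01, we fail to reject H₀.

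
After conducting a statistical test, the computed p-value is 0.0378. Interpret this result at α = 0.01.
Since p = 0.0378 > α = 0.01, fail to reject H₀.
There is insufficient evidence to reject the null hypothesis; the result is not statistically significant at the 0.01 level.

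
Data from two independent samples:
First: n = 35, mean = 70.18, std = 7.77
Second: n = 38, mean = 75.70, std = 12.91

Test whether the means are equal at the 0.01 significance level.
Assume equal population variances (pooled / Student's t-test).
Student's two-sample t-test (equal variances):
H₀: μ₁ = μ₂
H₁: μ₁ ≠ μ₂
df = n₁ + n₂ - 2 = 71
Pooled variance s_p² = [(n₁-1)s₁² + (n₂-1)s₂²] / (n₁ + n₂ - 2) = [(34)(7.77²) + (37)(12.91²)] / 71 = 115.7662
SE = √(s_p²(1/n₁ + 1/n₂)) = √(115.7662 × (1/35 + 1/38)) = 2.5207
t = (x̄₁ - x̄₂) / SE = (70.18 - 75.70) / 2.5207 = -5.52 / 2.5207 = -2.190
p-value = 0.0318

Since p-value > α = 0.01, we fail to reject H₀.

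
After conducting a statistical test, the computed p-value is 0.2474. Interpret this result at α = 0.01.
Since p = 0.2474 > α = 0.01, fail to reject H₀.
There is insufficient evidence to reject the null hypothesis; the result is not statistically significant at the 0.01 level.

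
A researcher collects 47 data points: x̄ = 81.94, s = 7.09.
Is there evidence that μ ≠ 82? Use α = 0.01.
One-sample t-test:
H₀: μ = 82
H₁: μ ≠ 82
df = n - 1 = 46
t = (x̄ - μ₀) / (s/√n) = (81.94 - 82) / (7.09/√47) = -0.058
p-value = 0.9540

Since p-value > α = 0.01, we fail to reject H₀.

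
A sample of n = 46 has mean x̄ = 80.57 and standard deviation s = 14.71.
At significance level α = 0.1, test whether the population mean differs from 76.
One-sample t-test:
H₀: μ = 76
H₁: μ ≠ 76
df = n - 1 = 45
t = (x̄ - μ₀) / (s/√n) = (80.57 - 76) / (14.71/√46) = 2.107
p-value = 0.0407

Since p-value < α = 0.1, we reject H₀.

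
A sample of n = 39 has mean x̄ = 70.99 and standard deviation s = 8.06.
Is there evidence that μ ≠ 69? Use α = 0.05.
One-sample t-test:
H₀: μ = 69
H₁: μ ≠ 69
df = n - 1 = 38
t = (x̄ - μ₀) / (s/√n) = (70.99 - 69) / (8.06/√39) = 1.542
p-value = 0.1314

Since p-value > α = 0.05, we fail to reject H₀.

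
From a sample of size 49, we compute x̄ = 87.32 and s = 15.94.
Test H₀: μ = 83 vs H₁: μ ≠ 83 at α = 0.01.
One-sample t-test:
H₀: μ = 83
H₁: μ ≠ 83
df = n - 1 = 48
t = (x̄ - μ₀) / (s/√n) = (87.32 - 83) / (15.94/√49) = 1.897
p-value = 0.0638

Since p-value > α = 0.01, we fail to reject H₀.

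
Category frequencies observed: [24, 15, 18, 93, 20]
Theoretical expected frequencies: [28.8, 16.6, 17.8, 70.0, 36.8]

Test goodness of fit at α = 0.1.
Chi-square goodness of fit test:
H₀: observed counts match expected distribution
H₁: observed counts differ from expected distribution
df = k - 1 = 4
χ² = Σ(O - E)²/E
   = (24 - 28.8)²/28.8 + (15 - 16.6)²/16.6 + (18 - 17.8)²/17.8 + (93 - 70.0)²/70.0 + (20 - 36.8)²/36.8
   = 0.800 + 0.154 + 0.002 + 7.557 + 7.670
   = 16.18
p-value = 0.0028

Since p-value < α = 0.1, we reject H₀.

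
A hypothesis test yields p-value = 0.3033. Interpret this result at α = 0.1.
Since p = 0.3033 > α = 0.1, fail to reject H₀.
There is insufficient evidence to reject the null hypothesis; the result is not statistically significant at the 0.1 level.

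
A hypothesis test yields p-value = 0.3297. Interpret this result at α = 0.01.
Since p = 0.3297 > α = 0.01, fail to reject H₀.
There is insufficient evidence to reject the null hypothesis; the result is not statistically significant at the 0.01 level.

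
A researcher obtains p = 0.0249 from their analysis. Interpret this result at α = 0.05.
Since p = 0.0249 < α = 0.05, reject H₀.
There is sufficient evidence to reject the null hypothesis; the result is statistically significant at the 0.05 level.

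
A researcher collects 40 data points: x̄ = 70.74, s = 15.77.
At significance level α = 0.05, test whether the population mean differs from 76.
One-sample t-test:
H₀: μ = 76
H₁: μ ≠ 76
df = n - 1 = 39
t = (x̄ - μ₀) / (s/√n) = (70.74 - 76) / (15.77/√40) = -2.110
p-value = 0.0414

Since p-value < α = 0.05, we reject H₀.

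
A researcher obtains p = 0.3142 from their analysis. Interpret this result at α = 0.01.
Since p = 0.3142 > α = 0.01, fail to reject H₀.
There is insufficient evidence to reject the null hypothesis; the result is not statistically significant at the 0.01 level.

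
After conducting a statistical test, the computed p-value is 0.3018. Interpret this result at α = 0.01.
Since p = 0.3018 > α = 0.01, fail to reject H₀.
There is insufficient evidence to reject the null hypothesis; the result is not statistically significant at the 0.01 level.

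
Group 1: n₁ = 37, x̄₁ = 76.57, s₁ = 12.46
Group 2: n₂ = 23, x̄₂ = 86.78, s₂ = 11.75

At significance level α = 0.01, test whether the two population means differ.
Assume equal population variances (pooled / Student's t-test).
Student's two-sample t-test (equal variances):
H₀: μ₁ = μ₂
H₁: μ₁ ≠ μ₂
df = n₁ + n₂ - 2 = 58
Pooled variance s_p² = [(n₁-1)s₁² + (n₂-1)s₂²] / (n₁ + n₂ - 2) = [(36)(12.46²) + (22)(11.75²)] / 58 = 148.7316
SE = √(s_p²(1/n₁ + 1/n₂)) = √(148.7316 × (1/37 + 1/23)) = 3.2383
t = (x̄₁ - x̄₂) / SE = (76.57 - 86.78) / 3.2383 = -10.21 / 3.2383 = -3.153
p-value = 0.0026

Since p-value < α = 0.01, we reject H₀.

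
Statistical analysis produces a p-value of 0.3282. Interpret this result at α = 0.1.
Since p = 0.3282 > α = 0.1, fail to reject H₀.
There is insufficient evidence to reject the null hypothesis; the result is not statistically significant at the 0.1 level.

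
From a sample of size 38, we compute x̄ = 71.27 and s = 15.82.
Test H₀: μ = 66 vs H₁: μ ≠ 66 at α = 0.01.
One-sample t-test:
H₀: μ = 66
H₁: μ ≠ 66
df = n - 1 = 37
t = (x̄ - μ₀) / (s/√n) = (71.27 - 66) / (15.82/√38) = 2.054
p-value = 0.0471

Since p-value > α = 0.01, we fail to reject H₀.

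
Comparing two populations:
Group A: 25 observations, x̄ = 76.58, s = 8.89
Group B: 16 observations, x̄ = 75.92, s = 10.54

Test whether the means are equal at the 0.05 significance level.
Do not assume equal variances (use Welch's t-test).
Welch's two-sample t-test:
H₀: μ₁ = μ₂
H₁: μ₁ ≠ μ₂
s₁²/n₁ = 8.89²/25 = 3.1613,  s₂²/n₂ = 10.54²/16 = 6.9432
SE = √(s₁²/n₁ + s₂²/n₂) = √(3.1613 + 6.9432) = 3.1788
df (Welch-Satterthwaite) = (s₁²/n₁ + s₂²/n₂)² / [(s₁²/n₁)²/(n₁-1) + (s₂²/n₂)²/(n₂-1)] ≈ 28.12
t = (x̄₁ - x̄₂) / SE = (76.58 - 75.92) / 3.1788 = 0.66 / 3.1788 = 0.208
p-value = 0.8370

Since p-value > α = 0.05, we fail to reject H₀.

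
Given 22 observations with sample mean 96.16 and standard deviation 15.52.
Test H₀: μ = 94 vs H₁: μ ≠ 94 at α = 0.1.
One-sample t-test:
H₀: μ = 94
H₁: μ ≠ 94
df = n - 1 = 21
t = (x̄ - μ₀) / (s/√n) = (96.16 - 94) / (15.52/√22) = 0.653
p-value = 0.5210

Since p-value > α = 0.1, we fail to reject H₀.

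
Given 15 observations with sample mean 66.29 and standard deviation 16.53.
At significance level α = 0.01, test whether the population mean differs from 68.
One-sample t-test:
H₀: μ = 68
H₁: μ ≠ 68
df = n - 1 = 14
t = (x̄ - μ₀) / (s/√n) = (66.29 - 68) / (16.53/√15) = -0.401
p-value = 0.6947

Since p-value > α = 0.01, we fail to reject H₀.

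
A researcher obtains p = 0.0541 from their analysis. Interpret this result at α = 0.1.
Since p = 0.0541 < α = 0.1, reject H₀.
There is sufficient evidence to reject the null hypothesis; the result is statistically significant at the 0.1 level.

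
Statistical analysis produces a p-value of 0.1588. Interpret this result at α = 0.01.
Since p = 0.1588 > α = 0.01, fail to reject H₀.
There is insufficient evidence to reject the null hypothesis; the result is not statistically significant at the 0.01 level.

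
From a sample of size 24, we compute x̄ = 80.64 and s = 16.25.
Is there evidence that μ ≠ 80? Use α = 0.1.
One-sample t-test:
H₀: μ = 80
H₁: μ ≠ 80
df = n - 1 = 23
t = (x̄ - μ₀) / (s/√n) = (80.64 - 80) / (16.25/√24) = 0.193
p-value = 0.8487

Since p-value > α = 0.1, we fail to reject H₀.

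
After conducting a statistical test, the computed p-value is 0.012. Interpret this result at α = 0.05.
Since p = 0.012 < α = 0.05, reject H₀.
There is sufficient evidence to reject the null hypothesis; the result is statistically significant at the 0.05 level.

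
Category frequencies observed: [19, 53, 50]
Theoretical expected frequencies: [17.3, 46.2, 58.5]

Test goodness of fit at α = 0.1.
Chi-square goodness of fit test:
H₀: observed counts match expected distribution
H₁: observed counts differ from expected distribution
df = k - 1 = 2
χ² = Σ(O - E)²/E
   = (19 - 17.3)²/17.3 + (53 - 46.2)²/46.2 + (50 - 58.5)²/58.5
   = 0.167 + 1.001 + 1.235
   = 2.40
p-value = 0.3007

Since p-value > α = 0.1, we fail to reject H₀.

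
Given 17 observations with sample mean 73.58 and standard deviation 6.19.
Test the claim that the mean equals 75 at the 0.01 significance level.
One-sample t-test:
H₀: μ = 75
H₁: μ ≠ 75
df = n - 1 = 16
t = (x̄ - μ₀) / (s/√n) = (73.58 - 75) / (6.19/√17) = -0.946
p-value = 0.3583

Since p-value > α = 0.01, we fail to reject H₀.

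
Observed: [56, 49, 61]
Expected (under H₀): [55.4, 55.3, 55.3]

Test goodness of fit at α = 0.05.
Chi-square goodness of fit test:
H₀: observed counts match expected distribution
H₁: observed counts differ from expected distribution
df = k - 1 = 2
χ² = Σ(O - E)²/E
   = (56 - 55.4)²/55.4 + (49 - 55.3)²/55.3 + (61 - 55.3)²/55.3
   = 0.006 + 0.718 + 0.588
   = 1.31
p-value = 0.5190

Since p-value > α = 0.05, we fail to reject H₀.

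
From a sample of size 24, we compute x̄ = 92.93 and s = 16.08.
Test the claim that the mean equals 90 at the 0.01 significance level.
One-sample t-test:
H₀: μ = 90
H₁: μ ≠ 90
df = n - 1 = 23
t = (x̄ - μ₀) / (s/√n) = (92.93 - 90) / (16.08/√24) = 0.893
p-value = 0.3813

Since p-value > α = 0.01, we fail to reject H₀.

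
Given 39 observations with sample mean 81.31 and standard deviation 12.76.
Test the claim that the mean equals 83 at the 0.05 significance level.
One-sample t-test:
H₀: μ = 83
H₁: μ ≠ 83
df = n - 1 = 38
t = (x̄ - μ₀) / (s/√n) = (81.31 - 83) / (12.76/√39) = -0.827
p-value = 0.4133

Since p-value > α = 0.05, we fail to reject H₀.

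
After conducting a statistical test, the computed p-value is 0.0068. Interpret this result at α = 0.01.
Since p = 0.0068 < α = 0.01, reject H₀.
There is sufficient evidence to reject the null hypothesis; the result is statistically significant at the 0.01 level.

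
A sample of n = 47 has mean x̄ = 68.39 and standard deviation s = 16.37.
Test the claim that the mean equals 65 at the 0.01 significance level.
One-sample t-test:
H₀: μ = 65
H₁: μ ≠ 65
df = n - 1 = 46
t = (x̄ - μ₀) / (s/√n) = (68.39 - 65) / (16.37/√47) = 1.420
p-value = 0.1624

Since p-value > α = 0.01, we fail to reject H₀.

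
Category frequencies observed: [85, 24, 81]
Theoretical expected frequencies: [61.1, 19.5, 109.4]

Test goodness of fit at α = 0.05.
Chi-square goodness of fit test:
H₀: observed counts match expected distribution
H₁: observed counts differ from expected distribution
df = k - 1 = 2
χ² = Σ(O - E)²/E
   = (85 - 61.1)²/61.1 + (24 - 19.5)²/19.5 + (81 - 109.4)²/109.4
   = 9.349 + 1.038 + 7.373
   = 17.76
p-value = 0.0001

Since p-value < α = 0.05, we reject H₀.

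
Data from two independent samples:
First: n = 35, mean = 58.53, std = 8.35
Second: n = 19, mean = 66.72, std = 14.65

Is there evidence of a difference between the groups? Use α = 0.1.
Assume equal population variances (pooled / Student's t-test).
Student's two-sample t-test (equal variances):
H₀: μ₁ = μ₂
H₁: μ₁ ≠ μ₂
df = n₁ + n₂ - 2 = 52
Pooled variance s_p² = [(n₁-1)s₁² + (n₂-1)s₂²] / (n₁ + n₂ - 2) = [(34)(8.35²) + (18)(14.65²)] / 52 = 119.8802
SE = √(s_p²(1/n₁ + 1/n₂)) = √(119.8802 × (1/35 + 1/19)) = 3.1200
t = (x̄₁ - x̄₂) / SE = (58.53 - 66.72) / 3.1200 = -8.19 / 3.1200 = -2.625
p-value = 0.0114

Since p-value < α = 0.1, we reject H₀.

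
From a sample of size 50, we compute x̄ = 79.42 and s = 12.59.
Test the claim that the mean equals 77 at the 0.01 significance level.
One-sample t-test:
H₀: μ = 77
H₁: μ ≠ 77
df = n - 1 = 49
t = (x̄ - μ₀) / (s/√n) = (79.42 - 77) / (12.59/√50) = 1.359
p-value = 0.1803

Since p-value > α = 0.01, we fail to reject H₀.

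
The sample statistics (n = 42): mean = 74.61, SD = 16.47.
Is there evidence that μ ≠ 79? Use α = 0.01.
One-sample t-test:
H₀: μ = 79
H₁: μ ≠ 79
df = n - 1 = 41
t = (x̄ - μ₀) / (s/√n) = (74.61 - 79) / (16.47/√42) = -1.727
p-value = 0.0916

Since p-value > α = 0.01, we fail to reject H₀.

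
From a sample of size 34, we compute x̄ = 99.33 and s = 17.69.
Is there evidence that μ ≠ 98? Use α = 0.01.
One-sample t-test:
H₀: μ = 98
H₁: μ ≠ 98
df = n - 1 = 33
t = (x̄ - μ₀) / (s/√n) = (99.33 - 98) / (17.69/√34) = 0.438
p-value = 0.6640

Since p-value > α = 0.01, we fail to reject H₀.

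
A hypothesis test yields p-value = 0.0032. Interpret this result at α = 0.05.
Since p = 0.0032 < α = 0.05, reject H₀.
There is sufficient evidence to reject the null hypothesis; the result is statistically significant at the 0.05 level.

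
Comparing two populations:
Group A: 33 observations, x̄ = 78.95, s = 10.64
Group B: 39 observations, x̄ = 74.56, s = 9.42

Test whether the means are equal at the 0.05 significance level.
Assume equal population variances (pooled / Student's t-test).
Student's two-sample t-test (equal variances):
H₀: μ₁ = μ₂
H₁: μ₁ ≠ μ₂
df = n₁ + n₂ - 2 = 70
Pooled variance s_p² = [(n₁-1)s₁² + (n₂-1)s₂²] / (n₁ + n₂ - 2) = [(32)(10.64²) + (38)(9.42²)] / 70 = 99.9241
SE = √(s_p²(1/n₁ + 1/n₂)) = √(99.9241 × (1/33 + 1/39)) = 2.3644
t = (x̄₁ - x̄₂) / SE = (78.95 - 74.56) / 2.3644 = 4.39 / 2.3644 = 1.857
p-value = 0.0676

Since p-value > α = 0.05, we fail to reject H₀.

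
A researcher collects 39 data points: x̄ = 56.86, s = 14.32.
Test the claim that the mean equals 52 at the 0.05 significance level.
One-sample t-test:
H₀: μ = 52
H₁: μ ≠ 52
df = n - 1 = 38
t = (x̄ - μ₀) / (s/√n) = (56.86 - 52) / (14.32/√39) = 2.119
p-value = 0.0406

Since p-value < α = 0.05, we reject H₀.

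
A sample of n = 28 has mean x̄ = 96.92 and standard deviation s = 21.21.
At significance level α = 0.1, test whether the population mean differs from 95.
One-sample t-test:
H₀: μ = 95
H₁: μ ≠ 95
df = n - 1 = 27
t = (x̄ - μ₀) / (s/√n) = (96.92 - 95) / (21.21/√28) = 0.479
p-value = 0.6358

Since p-value > α = 0.1, we fail to reject H₀.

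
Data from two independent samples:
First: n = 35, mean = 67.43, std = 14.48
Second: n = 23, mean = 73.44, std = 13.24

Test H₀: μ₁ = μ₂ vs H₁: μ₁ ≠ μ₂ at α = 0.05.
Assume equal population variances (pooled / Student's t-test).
Student's two-sample t-test (equal variances):
H₀: μ₁ = μ₂
H₁: μ₁ ≠ μ₂
df = n₁ + n₂ - 2 = 56
Pooled variance s_p² = [(n₁-1)s₁² + (n₂-1)s₂²] / (n₁ + n₂ - 2) = [(34)(14.48²) + (22)(13.24²)] / 56 = 196.1668
SE = √(s_p²(1/n₁ + 1/n₂)) = √(196.1668 × (1/35 + 1/23)) = 3.7595
t = (x̄₁ - x̄₂) / SE = (67.43 - 73.44) / 3.7595 = -6.01 / 3.7595 = -1.599
p-value = 0.1155

Since p-value > α = 0.05, we fail to reject H₀.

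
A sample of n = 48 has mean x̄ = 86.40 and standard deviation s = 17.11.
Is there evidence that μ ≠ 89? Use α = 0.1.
One-sample t-test:
H₀: μ = 89
H₁: μ ≠ 89
df = n - 1 = 47
t = (x̄ - μ₀) / (s/√n) = (86.40 - 89) / (17.11/√48) = -1.053
p-value = 0.2978

Since p-value > α = 0.1, we fail to reject H₀.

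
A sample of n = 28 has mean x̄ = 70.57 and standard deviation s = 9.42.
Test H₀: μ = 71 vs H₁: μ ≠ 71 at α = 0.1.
One-sample t-test:
H₀: μ = 71
H₁: μ ≠ 71
df = n - 1 = 27
t = (x̄ - μ₀) / (s/√n) = (70.57 - 71) / (9.42/√28) = -0.242
p-value = 0.8110

Since p-value > α = 0.1, we fail to reject H₀.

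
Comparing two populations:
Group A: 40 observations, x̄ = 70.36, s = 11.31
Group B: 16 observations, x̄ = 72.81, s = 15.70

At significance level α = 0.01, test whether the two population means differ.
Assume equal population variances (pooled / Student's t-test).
Student's two-sample t-test (equal variances):
H₀: μ₁ = μ₂
H₁: μ₁ ≠ μ₂
df = n₁ + n₂ - 2 = 54
Pooled variance s_p² = [(n₁-1)s₁² + (n₂-1)s₂²] / (n₁ + n₂ - 2) = [(39)(11.31²) + (15)(15.70²)] / 54 = 160.8533
SE = √(s_p²(1/n₁ + 1/n₂)) = √(160.8533 × (1/40 + 1/16)) = 3.7516
t = (x̄₁ - x̄₂) / SE = (70.36 - 72.81) / 3.7516 = -2.45 / 3.7516 = -0.653
p-value = 0.5165

Since p-value > α = 0.01, we fail to reject H₀.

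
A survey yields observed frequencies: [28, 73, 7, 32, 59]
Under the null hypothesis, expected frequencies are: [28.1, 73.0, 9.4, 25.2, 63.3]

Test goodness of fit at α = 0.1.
Chi-square goodness of fit test:
H₀: observed counts match expected distribution
H₁: observed counts differ from expected distribution
df = k - 1 = 4
χ² = Σ(O - E)²/E
   = (28 - 28.1)²/28.1 + (73 - 73.0)²/73.0 + (7 - 9.4)²/9.4 + (32 - 25.2)²/25.2 + (59 - 63.3)²/63.3
   = 0.000 + 0.000 + 0.613 + 1.835 + 0.292
   = 2.74
p-value = 0.6022

Since p-value > α = 0.1, we fail to reject H₀.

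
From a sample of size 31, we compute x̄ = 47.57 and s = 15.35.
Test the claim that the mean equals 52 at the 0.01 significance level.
One-sample t-test:
H₀: μ = 52
H₁: μ ≠ 52
df = n - 1 = 30
t = (x̄ - μ₀) / (s/√n) = (47.57 - 52) / (15.35/√31) = -1.607
p-value = 0.1186

Since p-value > α = 0.01, we fail to reject H₀.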